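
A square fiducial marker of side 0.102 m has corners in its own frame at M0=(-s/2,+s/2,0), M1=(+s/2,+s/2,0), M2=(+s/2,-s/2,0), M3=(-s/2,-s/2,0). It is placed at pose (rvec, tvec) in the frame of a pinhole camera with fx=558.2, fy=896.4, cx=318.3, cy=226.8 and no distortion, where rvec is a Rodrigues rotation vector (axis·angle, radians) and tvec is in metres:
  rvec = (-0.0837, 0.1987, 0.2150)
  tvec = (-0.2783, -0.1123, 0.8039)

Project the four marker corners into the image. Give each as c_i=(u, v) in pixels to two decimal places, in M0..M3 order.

Intrinsics K: fx=558.2, fy=896.4, cx=318.3, cy=226.8
Marker side s = 0.102 m; corners in marker frame (Z=0):
  M0 = (-0.0510, +0.0510, 0)
  M1 = (+0.0510, +0.0510, 0)
  M2 = (+0.0510, -0.0510, 0)
  M3 = (-0.0510, -0.0510, 0)
rvec = (-0.0837, 0.1987, 0.2150), |rvec| = θ = 0.30449 rad = 17.446°
Rodrigues: sinθ=0.29980, 1−cosθ=0.04600; R = I + sinθ·[k]× + (1−cosθ)·[k]×²:
    [+0.95748 -0.21994 +0.18672]
    [+0.20344 +0.97359 +0.10361]
    [-0.20457 -0.06122 +0.97694]
t = (-0.2783, -0.1123, 0.8039) m
M0: Pc = R·M0+t = (-0.33835, -0.07302, +0.81121); u = 558.2·(-0.33835)/0.81121 + 318.3 = 85.4801, v = 896.4·(-0.07302)/0.81121 + 226.8 = 146.1091
M1: Pc = R·M1+t = (-0.24069, -0.05227, +0.79034); u = 558.2·(-0.24069)/0.79034 + 318.3 = 148.3098, v = 896.4·(-0.05227)/0.79034 + 226.8 = 167.5144
M2: Pc = R·M2+t = (-0.21825, -0.15158, +0.79659); u = 558.2·(-0.21825)/0.79659 + 318.3 = 165.3629, v = 896.4·(-0.15158)/0.79659 + 226.8 = 56.2301
M3: Pc = R·M3+t = (-0.31591, -0.17233, +0.81746); u = 558.2·(-0.31591)/0.81746 + 318.3 = 102.5778, v = 896.4·(-0.17233)/0.81746 + 226.8 = 37.8290

c0=(85.48, 146.11) c1=(148.31, 167.51) c2=(165.36, 56.23) c3=(102.58, 37.83)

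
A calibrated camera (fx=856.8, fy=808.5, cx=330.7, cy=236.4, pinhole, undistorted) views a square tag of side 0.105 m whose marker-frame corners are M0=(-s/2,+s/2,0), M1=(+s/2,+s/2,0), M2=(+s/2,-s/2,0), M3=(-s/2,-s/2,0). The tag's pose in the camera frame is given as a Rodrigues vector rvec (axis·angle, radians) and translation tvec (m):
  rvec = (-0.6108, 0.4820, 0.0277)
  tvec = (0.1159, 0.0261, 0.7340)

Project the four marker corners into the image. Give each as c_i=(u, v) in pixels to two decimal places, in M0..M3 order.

c0=(401.91, 319.96) c1=(524.03, 311.35) c2=(529.15, 211.13) c3=(415.61, 225.04)

Intrinsics K: fx=856.8, fy=808.5, cx=330.7, cy=236.4
Marker side s = 0.105 m; corners in marker frame (Z=0):
  M0 = (-0.0525, +0.0525, 0)
  M1 = (+0.0525, +0.0525, 0)
  M2 = (+0.0525, -0.0525, 0)
  M3 = (-0.0525, -0.0525, 0)
rvec = (-0.6108, 0.4820, 0.0277), |rvec| = θ = 0.77857 rad = 44.609°
Rodrigues: sinθ=0.70226, 1−cosθ=0.28808; R = I + sinθ·[k]× + (1−cosθ)·[k]×²:
    [+0.88922 -0.16490 +0.42672]
    [-0.11493 +0.82233 +0.55728]
    [-0.44280 -0.54459 +0.71228]
t = (0.1159, 0.0261, 0.7340) m
M0: Pc = R·M0+t = (+0.06056, +0.07531, +0.72866); u = 856.8·(+0.06056)/0.72866 + 330.7 = 401.9085, v = 808.5·(+0.07531)/0.72866 + 236.4 = 319.9581
M1: Pc = R·M1+t = (+0.15393, +0.06324, +0.68216); u = 856.8·(+0.15393)/0.68216 + 330.7 = 524.0333, v = 808.5·(+0.06324)/0.68216 + 236.4 = 311.3505
M2: Pc = R·M2+t = (+0.17124, -0.02311, +0.73934); u = 856.8·(+0.17124)/0.73934 + 330.7 = 529.1459, v = 808.5·(-0.02311)/0.73934 + 236.4 = 211.1325
M3: Pc = R·M3+t = (+0.07787, -0.01104, +0.78584); u = 856.8·(+0.07787)/0.78584 + 330.7 = 415.6051, v = 808.5·(-0.01104)/0.78584 + 236.4 = 225.0431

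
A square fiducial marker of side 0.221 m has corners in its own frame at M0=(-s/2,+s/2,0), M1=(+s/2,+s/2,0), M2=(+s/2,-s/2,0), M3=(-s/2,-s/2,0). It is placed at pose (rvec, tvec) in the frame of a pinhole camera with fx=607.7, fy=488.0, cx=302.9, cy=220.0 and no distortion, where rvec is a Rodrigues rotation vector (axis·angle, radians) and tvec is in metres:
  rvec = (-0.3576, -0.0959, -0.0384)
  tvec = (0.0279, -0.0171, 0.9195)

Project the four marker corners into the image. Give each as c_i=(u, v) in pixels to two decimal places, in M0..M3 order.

Intrinsics K: fx=607.7, fy=488.0, cx=302.9, cy=220.0
Marker side s = 0.221 m; corners in marker frame (Z=0):
  M0 = (-0.1105, +0.1105, 0)
  M1 = (+0.1105, +0.1105, 0)
  M2 = (+0.1105, -0.1105, 0)
  M3 = (-0.1105, -0.1105, 0)
rvec = (-0.3576, -0.0959, -0.0384), |rvec| = θ = 0.37222 rad = 21.327°
Rodrigues: sinθ=0.36369, 1−cosθ=0.06848; R = I + sinθ·[k]× + (1−cosθ)·[k]×²:
    [+0.99473 +0.05447 -0.08691]
    [-0.02057 +0.93607 +0.35122]
    [+0.10049 -0.34758 +0.93225]
t = (0.0279, -0.0171, 0.9195) m
M0: Pc = R·M0+t = (-0.07600, +0.08861, +0.86999); u = 607.7·(-0.07600)/0.86999 + 302.9 = 249.8140, v = 488.0·(+0.08861)/0.86999 + 220.0 = 269.7028
M1: Pc = R·M1+t = (+0.14384, +0.08406, +0.89220); u = 607.7·(+0.14384)/0.89220 + 302.9 = 400.8708, v = 488.0·(+0.08406)/0.89220 + 220.0 = 265.9792
M2: Pc = R·M2+t = (+0.13180, -0.12281, +0.96901); u = 607.7·(+0.13180)/0.96901 + 302.9 = 385.5552, v = 488.0·(-0.12281)/0.96901 + 220.0 = 158.1530
M3: Pc = R·M3+t = (-0.08804, -0.11826, +0.94680); u = 607.7·(-0.08804)/0.94680 + 302.9 = 246.3946, v = 488.0·(-0.11826)/0.94680 + 220.0 = 159.0453

c0=(249.81, 269.70) c1=(400.87, 265.98) c2=(385.56, 158.15) c3=(246.39, 159.05)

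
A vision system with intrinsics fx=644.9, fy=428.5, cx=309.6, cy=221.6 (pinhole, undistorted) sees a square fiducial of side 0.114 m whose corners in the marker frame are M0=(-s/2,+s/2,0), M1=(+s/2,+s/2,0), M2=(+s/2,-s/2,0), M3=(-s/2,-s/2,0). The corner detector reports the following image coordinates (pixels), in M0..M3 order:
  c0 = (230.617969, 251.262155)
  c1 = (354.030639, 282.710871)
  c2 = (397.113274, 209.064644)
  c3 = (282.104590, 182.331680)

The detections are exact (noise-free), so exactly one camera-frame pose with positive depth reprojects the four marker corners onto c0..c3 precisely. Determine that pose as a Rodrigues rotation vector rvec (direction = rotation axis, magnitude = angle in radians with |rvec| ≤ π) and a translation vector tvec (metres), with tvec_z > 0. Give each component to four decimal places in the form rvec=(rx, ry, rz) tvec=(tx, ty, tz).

Intrinsics K: fx=644.9, fy=428.5, cx=309.6, cy=221.6
Marker side s = 0.114 m; corners in marker frame (Z=0):
  M0 = (-0.0570, +0.0570, 0)
  M1 = (+0.0570, +0.0570, 0)
  M2 = (+0.0570, -0.0570, 0)
  M3 = (-0.0570, -0.0570, 0)
Detected image corners:
  c0 = (230.617969, 251.262155) px
  c1 = (354.030639, 282.710871) px
  c2 = (397.113274, 209.064644) px
  c3 = (282.104590, 182.331680) px
Planar DLT: solve 8×8 A·h = b for H (H[2,2]=1):
  H  [+954.99672 -646.13395 +315.99194]
  H  [+189.02910 +456.04476 +229.62449]
  H  [-0.28223 -0.73034 +1.00000]
B = K⁻¹H; ‖b₁‖=1.742668, ‖b₂‖=1.742668; λ = 2/(‖b₁‖+‖b₂‖) = 0.573833, sign → tz>0 ⇒ λ=+0.573833
r₁ = λ·B[:,0] = (+0.92751,+0.33690,-0.16196); r₂ = λ·B[:,1] = (-0.37373,+0.82746,-0.41909)
r₃ = r₁×r₂ = (-0.00718,+0.44924,+0.89338); SVD([r₁ r₂ r₃]) → R = UVᵀ:
  R  [+0.92751 -0.37373 -0.00718]
  R  [+0.33690 +0.82746 +0.44924]
  R  [-0.16196 -0.41909 +0.89338]
t = (+0.00569, +0.01075, +0.57383) m
tr R = 2.648345; θ = arccos((tr R − 1)/2) = 0.602057 rad = 34.495°
axis k = ((R−Rᵀ)₃₂, (R−Rᵀ)₁₃, (R−Rᵀ)₂₁) / (2 sinθ) = (-0.766622, +0.136645, +0.627391)
rvec = θ·k = (-0.461550, +0.082268, +0.377725)

rvec=(-0.4615, 0.0823, 0.3777) tvec=(0.0057, 0.0107, 0.5738)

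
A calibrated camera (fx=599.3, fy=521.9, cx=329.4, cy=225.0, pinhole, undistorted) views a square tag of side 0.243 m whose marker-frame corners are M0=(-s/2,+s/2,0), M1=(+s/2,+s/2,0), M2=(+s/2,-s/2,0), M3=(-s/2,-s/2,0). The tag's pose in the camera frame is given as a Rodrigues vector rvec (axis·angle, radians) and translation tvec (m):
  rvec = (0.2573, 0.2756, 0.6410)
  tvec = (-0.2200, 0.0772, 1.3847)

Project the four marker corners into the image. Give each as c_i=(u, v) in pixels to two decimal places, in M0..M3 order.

c0=(171.70, 259.70) c1=(246.71, 316.56) c2=(302.29, 248.00) c3=(221.34, 190.01)

Intrinsics K: fx=599.3, fy=521.9, cx=329.4, cy=225.0
Marker side s = 0.243 m; corners in marker frame (Z=0):
  M0 = (-0.1215, +0.1215, 0)
  M1 = (+0.1215, +0.1215, 0)
  M2 = (+0.1215, -0.1215, 0)
  M3 = (-0.1215, -0.1215, 0)
rvec = (0.2573, 0.2756, 0.6410), |rvec| = θ = 0.74367 rad = 42.609°
Rodrigues: sinθ=0.67699, 1−cosθ=0.26401; R = I + sinθ·[k]× + (1−cosθ)·[k]×²:
    [+0.76760 -0.54968 +0.32962]
    [+0.61738 +0.77225 -0.14990]
    [-0.17216 +0.31856 +0.93214]
t = (-0.2200, 0.0772, 1.3847) m
M0: Pc = R·M0+t = (-0.38005, +0.09602, +1.44432); u = 599.3·(-0.38005)/1.44432 + 329.4 = 171.7045, v = 521.9·(+0.09602)/1.44432 + 225.0 = 259.6952
M1: Pc = R·M1+t = (-0.19352, +0.24604, +1.40249); u = 599.3·(-0.19352)/1.40249 + 329.4 = 246.7053, v = 521.9·(+0.24604)/1.40249 + 225.0 = 316.5576
M2: Pc = R·M2+t = (-0.05995, +0.05838, +1.32508); u = 599.3·(-0.05995)/1.32508 + 329.4 = 302.2855, v = 521.9·(+0.05838)/1.32508 + 225.0 = 247.9951
M3: Pc = R·M3+t = (-0.24648, -0.09164, +1.36691); u = 599.3·(-0.24648)/1.36691 + 329.4 = 221.3362, v = 521.9·(-0.09164)/1.36691 + 225.0 = 190.0109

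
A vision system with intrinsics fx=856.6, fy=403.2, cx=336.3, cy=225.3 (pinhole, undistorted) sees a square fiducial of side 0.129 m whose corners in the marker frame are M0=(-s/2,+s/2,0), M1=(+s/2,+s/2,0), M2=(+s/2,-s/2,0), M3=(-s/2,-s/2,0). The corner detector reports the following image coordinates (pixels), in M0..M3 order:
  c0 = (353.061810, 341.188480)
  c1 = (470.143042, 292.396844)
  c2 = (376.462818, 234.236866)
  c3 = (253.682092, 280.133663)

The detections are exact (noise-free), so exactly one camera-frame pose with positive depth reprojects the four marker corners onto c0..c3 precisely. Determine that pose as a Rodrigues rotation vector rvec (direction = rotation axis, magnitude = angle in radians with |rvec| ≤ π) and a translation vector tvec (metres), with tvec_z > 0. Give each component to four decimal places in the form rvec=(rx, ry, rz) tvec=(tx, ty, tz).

Intrinsics K: fx=856.6, fy=403.2, cx=336.3, cy=225.3
Marker side s = 0.129 m; corners in marker frame (Z=0):
  M0 = (-0.0645, +0.0645, 0)
  M1 = (+0.0645, +0.0645, 0)
  M2 = (+0.0645, -0.0645, 0)
  M3 = (-0.0645, -0.0645, 0)
Detected image corners:
  c0 = (353.061810, 341.188480) px
  c1 = (470.143042, 292.396844) px
  c2 = (376.462818, 234.236866) px
  c3 = (253.682092, 280.133663) px
Planar DLT: solve 8×8 A·h = b for H (H[2,2]=1):
  H  [+1077.93747 +762.20391 +365.04024]
  H  [-249.90326 +473.22356 +286.44245]
  H  [+0.40815 +0.03988 +1.00000]
B = K⁻¹H; ‖b₁‖=1.446168, ‖b₂‖=1.446168; λ = 2/(‖b₁‖+‖b₂‖) = 0.691483, sign → tz>0 ⇒ λ=+0.691483
r₁ = λ·B[:,0] = (+0.75935,-0.58629,+0.28223); r₂ = λ·B[:,1] = (+0.60445,+0.79616,+0.02758)
r₃ = r₁×r₂ = (-0.24087,+0.14965,+0.95895); SVD([r₁ r₂ r₃]) → R = UVᵀ:
  R  [+0.75935 +0.60445 -0.24087]
  R  [-0.58629 +0.79616 +0.14965]
  R  [+0.28223 +0.02758 +0.95895]
t = (+0.02320, +0.10486, +0.69148) m
tr R = 2.514465; θ = arccos((tr R − 1)/2) = 0.711731 rad = 40.779°
axis k = ((R−Rᵀ)₃₂, (R−Rᵀ)₁₃, (R−Rᵀ)₂₁) / (2 sinθ) = (-0.093451, -0.400446, -0.911542)
rvec = θ·k = (-0.066512, -0.285010, -0.648773)

rvec=(-0.0665, -0.2850, -0.6488) tvec=(0.0232, 0.1049, 0.6915)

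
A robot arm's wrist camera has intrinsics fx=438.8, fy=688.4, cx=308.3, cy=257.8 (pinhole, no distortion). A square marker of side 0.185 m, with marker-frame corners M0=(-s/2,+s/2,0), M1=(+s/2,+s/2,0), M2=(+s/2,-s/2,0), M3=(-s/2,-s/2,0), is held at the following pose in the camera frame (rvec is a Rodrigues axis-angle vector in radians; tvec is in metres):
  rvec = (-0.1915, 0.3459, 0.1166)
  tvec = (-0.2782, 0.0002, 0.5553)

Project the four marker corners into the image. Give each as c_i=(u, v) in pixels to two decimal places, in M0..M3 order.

c0=(18.25, 357.62) c1=(130.92, 390.48) c2=(163.05, 152.29) c3=(52.70, 146.49)

Intrinsics K: fx=438.8, fy=688.4, cx=308.3, cy=257.8
Marker side s = 0.185 m; corners in marker frame (Z=0):
  M0 = (-0.0925, +0.0925, 0)
  M1 = (+0.0925, +0.0925, 0)
  M2 = (+0.0925, -0.0925, 0)
  M3 = (-0.0925, -0.0925, 0)
rvec = (-0.1915, 0.3459, 0.1166), |rvec| = θ = 0.41221 rad = 23.618°
Rodrigues: sinθ=0.40063, 1−cosθ=0.08376; R = I + sinθ·[k]× + (1−cosθ)·[k]×²:
    [+0.93432 -0.14598 +0.32518]
    [+0.08067 +0.97522 +0.20600]
    [-0.34719 -0.16624 +0.92294]
t = (-0.2782, 0.0002, 0.5553) m
M0: Pc = R·M0+t = (-0.37813, +0.08295, +0.57204); u = 438.8·(-0.37813)/0.57204 + 308.3 = 18.2454, v = 688.4·(+0.08295)/0.57204 + 257.8 = 357.6181
M1: Pc = R·M1+t = (-0.20528, +0.09787, +0.50781); u = 438.8·(-0.20528)/0.50781 + 308.3 = 130.9171, v = 688.4·(+0.09787)/0.50781 + 257.8 = 390.4758
M2: Pc = R·M2+t = (-0.17827, -0.08255, +0.53856); u = 438.8·(-0.17827)/0.53856 + 308.3 = 163.0502, v = 688.4·(-0.08255)/0.53856 + 257.8 = 152.2886
M3: Pc = R·M3+t = (-0.35112, -0.09747, +0.60279); u = 438.8·(-0.35112)/0.60279 + 308.3 = 52.7031, v = 688.4·(-0.09747)/0.60279 + 257.8 = 146.4875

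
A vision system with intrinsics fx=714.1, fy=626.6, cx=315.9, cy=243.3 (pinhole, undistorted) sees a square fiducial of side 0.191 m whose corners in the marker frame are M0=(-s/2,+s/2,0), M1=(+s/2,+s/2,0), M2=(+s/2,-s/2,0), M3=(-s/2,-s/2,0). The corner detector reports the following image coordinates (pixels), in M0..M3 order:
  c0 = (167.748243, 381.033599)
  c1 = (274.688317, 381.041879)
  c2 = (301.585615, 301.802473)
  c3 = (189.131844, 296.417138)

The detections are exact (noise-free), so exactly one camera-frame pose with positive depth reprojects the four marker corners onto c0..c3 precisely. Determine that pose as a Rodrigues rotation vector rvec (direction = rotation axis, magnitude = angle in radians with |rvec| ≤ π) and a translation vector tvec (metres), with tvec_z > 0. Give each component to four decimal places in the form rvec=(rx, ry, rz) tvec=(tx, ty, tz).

rvec=(0.4657, -0.3800, 0.1849) tvec=(-0.1359, 0.1870, 1.1940)

Intrinsics K: fx=714.1, fy=626.6, cx=315.9, cy=243.3
Marker side s = 0.191 m; corners in marker frame (Z=0):
  M0 = (-0.0955, +0.0955, 0)
  M1 = (+0.0955, +0.0955, 0)
  M2 = (+0.0955, -0.0955, 0)
  M3 = (-0.0955, -0.0955, 0)
Detected image corners:
  c0 = (167.748243, 381.033599) px
  c1 = (274.688317, 381.041879) px
  c2 = (301.585615, 301.802473) px
  c3 = (189.131844, 296.417138) px
Planar DLT: solve 8×8 A·h = b for H (H[2,2]=1):
  H  [+651.44575 -48.38403 +234.64271]
  H  [+126.75858 +542.87528 +341.43238]
  H  [+0.33255 +0.33634 +1.00000]
B = K⁻¹H; ‖b₁‖=0.837495, ‖b₂‖=0.837495; λ = 2/(‖b₁‖+‖b₂‖) = 1.194038, sign → tz>0 ⇒ λ=+1.194038
r₁ = λ·B[:,0] = (+0.91362,+0.08737,+0.39708); r₂ = λ·B[:,1] = (-0.25856,+0.87856,+0.40160)
r₃ = r₁×r₂ = (-0.31377,-0.46958,+0.82526); SVD([r₁ r₂ r₃]) → R = UVᵀ:
  R  [+0.91362 -0.25856 -0.31377]
  R  [+0.08737 +0.87856 -0.46958]
  R  [+0.39708 +0.40160 +0.82526]
t = (-0.13587, +0.18700, +1.19404) m
tr R = 2.617429; θ = arccos((tr R − 1)/2) = 0.628833 rad = 36.029°
axis k = ((R−Rᵀ)₃₂, (R−Rᵀ)₁₃, (R−Rᵀ)₂₁) / (2 sinθ) = (+0.740547, -0.604251, +0.294058)
rvec = θ·k = (+0.465680, -0.379973, +0.184913)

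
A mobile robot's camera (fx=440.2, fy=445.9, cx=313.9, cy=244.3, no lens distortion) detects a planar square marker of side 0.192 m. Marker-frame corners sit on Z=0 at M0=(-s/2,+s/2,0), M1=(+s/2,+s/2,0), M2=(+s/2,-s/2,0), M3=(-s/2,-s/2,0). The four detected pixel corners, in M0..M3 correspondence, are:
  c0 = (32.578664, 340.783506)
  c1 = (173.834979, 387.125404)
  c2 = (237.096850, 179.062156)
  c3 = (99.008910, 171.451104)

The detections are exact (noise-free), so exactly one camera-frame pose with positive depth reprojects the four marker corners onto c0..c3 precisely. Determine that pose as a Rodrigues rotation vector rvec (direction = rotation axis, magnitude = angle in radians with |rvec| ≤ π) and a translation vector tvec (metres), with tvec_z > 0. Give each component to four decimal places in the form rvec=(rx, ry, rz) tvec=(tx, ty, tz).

Intrinsics K: fx=440.2, fy=445.9, cx=313.9, cy=244.3
Marker side s = 0.192 m; corners in marker frame (Z=0):
  M0 = (-0.0960, +0.0960, 0)
  M1 = (+0.0960, +0.0960, 0)
  M2 = (+0.0960, -0.0960, 0)
  M3 = (-0.0960, -0.0960, 0)
Detected image corners:
  c0 = (32.578664, 340.783506) px
  c1 = (173.834979, 387.125404) px
  c2 = (237.096850, 179.062156) px
  c3 = (99.008910, 171.451104) px
Planar DLT: solve 8×8 A·h = b for H (H[2,2]=1):
  H  [+593.18340 -416.67446 +130.80865]
  H  [-131.08321 +817.89478 +263.10882]
  H  [-0.98665 -0.57622 +1.00000]
B = K⁻¹H; ‖b₁‖=2.289385, ‖b₂‖=2.289385; λ = 2/(‖b₁‖+‖b₂‖) = 0.436799, sign → tz>0 ⇒ λ=+0.436799
r₁ = λ·B[:,0] = (+0.89592,+0.10771,-0.43097); r₂ = λ·B[:,1] = (-0.23398,+0.93910,-0.25169)
r₃ = r₁×r₂ = (+0.37761,+0.32633,+0.86656); SVD([r₁ r₂ r₃]) → R = UVᵀ:
  R  [+0.89592 -0.23398 +0.37761]
  R  [+0.10771 +0.93910 +0.32633]
  R  [-0.43097 -0.25169 +0.86656]
t = (-0.18168, +0.01842, +0.43680) m
tr R = 2.701569; θ = arccos((tr R − 1)/2) = 0.553320 rad = 31.703°
axis k = ((R−Rᵀ)₃₂, (R−Rᵀ)₁₃, (R−Rᵀ)₂₁) / (2 sinθ) = (-0.549962, +0.769320, +0.325098)
rvec = θ·k = (-0.304305, +0.425680, +0.179883)

rvec=(-0.3043, 0.4257, 0.1799) tvec=(-0.1817, 0.0184, 0.4368)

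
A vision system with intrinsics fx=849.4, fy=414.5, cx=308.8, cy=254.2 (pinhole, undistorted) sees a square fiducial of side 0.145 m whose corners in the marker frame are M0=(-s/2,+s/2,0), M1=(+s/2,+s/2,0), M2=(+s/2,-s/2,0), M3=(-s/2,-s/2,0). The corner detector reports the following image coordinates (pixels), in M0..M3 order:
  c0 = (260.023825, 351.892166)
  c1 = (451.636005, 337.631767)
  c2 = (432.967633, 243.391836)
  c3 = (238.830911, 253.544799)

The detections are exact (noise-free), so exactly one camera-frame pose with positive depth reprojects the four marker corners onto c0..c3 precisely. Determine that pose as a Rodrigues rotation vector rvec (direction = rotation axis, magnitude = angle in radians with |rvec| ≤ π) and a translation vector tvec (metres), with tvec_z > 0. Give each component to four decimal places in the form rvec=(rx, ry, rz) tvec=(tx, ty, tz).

Intrinsics K: fx=849.4, fy=414.5, cx=308.8, cy=254.2
Marker side s = 0.145 m; corners in marker frame (Z=0):
  M0 = (-0.0725, +0.0725, 0)
  M1 = (+0.0725, +0.0725, 0)
  M2 = (+0.0725, -0.0725, 0)
  M3 = (-0.0725, -0.0725, 0)
Detected image corners:
  c0 = (260.023825, 351.892166) px
  c1 = (451.636005, 337.631767) px
  c2 = (432.967633, 243.391836) px
  c3 = (238.830911, 253.544799) px
Planar DLT: solve 8×8 A·h = b for H (H[2,2]=1):
  H  [+1434.46691 +157.70176 +348.01645]
  H  [+5.23401 +681.31333 +296.68794]
  H  [+0.30167 +0.05910 +1.00000]
B = K⁻¹H; ‖b₁‖=1.616900, ‖b₂‖=1.616900; λ = 2/(‖b₁‖+‖b₂‖) = 0.618468, sign → tz>0 ⇒ λ=+0.618468
r₁ = λ·B[:,0] = (+0.97664,-0.10661,+0.18657); r₂ = λ·B[:,1] = (+0.10154,+0.99416,+0.03655)
r₃ = r₁×r₂ = (-0.18938,-0.01675,+0.98176); SVD([r₁ r₂ r₃]) → R = UVᵀ:
  R  [+0.97664 +0.10154 -0.18938]
  R  [-0.10661 +0.99416 -0.01675]
  R  [+0.18657 +0.03655 +0.98176]
t = (+0.02855, +0.06340, +0.61847) m
tr R = 2.952562; θ = arccos((tr R − 1)/2) = 0.218236 rad = 12.504°
axis k = ((R−Rᵀ)₃₂, (R−Rᵀ)₁₃, (R−Rᵀ)₂₁) / (2 sinθ) = (+0.123092, -0.868208, -0.480691)
rvec = θ·k = (+0.026863, -0.189475, -0.104904)

rvec=(0.0269, -0.1895, -0.1049) tvec=(0.0286, 0.0634, 0.6185)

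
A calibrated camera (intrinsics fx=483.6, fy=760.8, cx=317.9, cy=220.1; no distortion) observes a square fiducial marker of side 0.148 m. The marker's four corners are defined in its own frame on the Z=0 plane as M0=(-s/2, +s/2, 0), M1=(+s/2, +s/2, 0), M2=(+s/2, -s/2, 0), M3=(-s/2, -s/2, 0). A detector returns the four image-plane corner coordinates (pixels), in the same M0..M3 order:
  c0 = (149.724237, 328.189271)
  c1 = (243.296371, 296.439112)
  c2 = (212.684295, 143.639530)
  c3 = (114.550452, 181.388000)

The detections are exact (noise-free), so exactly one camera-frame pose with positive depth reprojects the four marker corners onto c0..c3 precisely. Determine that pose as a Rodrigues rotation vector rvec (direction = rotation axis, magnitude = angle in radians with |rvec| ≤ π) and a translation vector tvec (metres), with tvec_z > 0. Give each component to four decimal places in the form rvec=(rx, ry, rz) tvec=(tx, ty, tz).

Intrinsics K: fx=483.6, fy=760.8, cx=317.9, cy=220.1
Marker side s = 0.148 m; corners in marker frame (Z=0):
  M0 = (-0.0740, +0.0740, 0)
  M1 = (+0.0740, +0.0740, 0)
  M2 = (+0.0740, -0.0740, 0)
  M3 = (-0.0740, -0.0740, 0)
Detected image corners:
  c0 = (149.724237, 328.189271) px
  c1 = (243.296371, 296.439112) px
  c2 = (212.684295, 143.639530) px
  c3 = (114.550452, 181.388000) px
Planar DLT: solve 8×8 A·h = b for H (H[2,2]=1):
  H  [+614.53366 +291.57344 +179.88725]
  H  [-277.31077 +1103.02342 +239.77487]
  H  [-0.18151 +0.38385 +1.00000]
B = K⁻¹H; ‖b₁‖=1.436165, ‖b₂‖=1.436165; λ = 2/(‖b₁‖+‖b₂‖) = 0.696299, sign → tz>0 ⇒ λ=+0.696299
r₁ = λ·B[:,0] = (+0.96790,-0.21724,-0.12639); r₂ = λ·B[:,1] = (+0.24412,+0.93219,+0.26727)
r₃ = r₁×r₂ = (+0.05976,-0.28955,+0.95530); SVD([r₁ r₂ r₃]) → R = UVᵀ:
  R  [+0.96790 +0.24412 +0.05976]
  R  [-0.21724 +0.93219 -0.28955]
  R  [-0.12639 +0.26727 +0.95530]
t = (-0.19871, +0.01801, +0.69630) m
tr R = 2.855385; θ = arccos((tr R − 1)/2) = 0.382612 rad = 21.922°
axis k = ((R−Rᵀ)₃₂, (R−Rᵀ)₁₃, (R−Rᵀ)₂₁) / (2 sinθ) = (+0.745716, +0.249290, -0.617869)
rvec = θ·k = (+0.285320, +0.095381, -0.236404)

rvec=(0.2853, 0.0954, -0.2364) tvec=(-0.1987, 0.0180, 0.6963)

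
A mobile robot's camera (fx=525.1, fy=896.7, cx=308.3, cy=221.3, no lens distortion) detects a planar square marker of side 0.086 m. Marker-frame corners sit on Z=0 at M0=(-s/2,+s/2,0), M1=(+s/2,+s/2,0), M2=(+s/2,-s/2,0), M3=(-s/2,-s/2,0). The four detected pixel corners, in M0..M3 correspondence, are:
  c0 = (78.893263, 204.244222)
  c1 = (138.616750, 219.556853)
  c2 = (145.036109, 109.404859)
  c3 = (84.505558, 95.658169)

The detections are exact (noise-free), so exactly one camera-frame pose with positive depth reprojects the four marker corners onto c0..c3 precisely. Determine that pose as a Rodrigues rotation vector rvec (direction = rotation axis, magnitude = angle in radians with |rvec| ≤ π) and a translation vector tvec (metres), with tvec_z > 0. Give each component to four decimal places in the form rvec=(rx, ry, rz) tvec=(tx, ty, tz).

Intrinsics K: fx=525.1, fy=896.7, cx=308.3, cy=221.3
Marker side s = 0.086 m; corners in marker frame (Z=0):
  M0 = (-0.0430, +0.0430, 0)
  M1 = (+0.0430, +0.0430, 0)
  M2 = (+0.0430, -0.0430, 0)
  M3 = (-0.0430, -0.0430, 0)
Detected image corners:
  c0 = (78.893263, 204.244222) px
  c1 = (138.616750, 219.556853) px
  c2 = (145.036109, 109.404859) px
  c3 = (84.505558, 95.658169) px
Planar DLT: solve 8×8 A·h = b for H (H[2,2]=1):
  H  [+678.47354 -54.53662 +111.50627]
  H  [+139.95510 +1293.29202 +157.48184]
  H  [-0.18477 +0.13759 +1.00000]
B = K⁻¹H; ‖b₁‖=1.427024, ‖b₂‖=1.427024; λ = 2/(‖b₁‖+‖b₂‖) = 0.700759, sign → tz>0 ⇒ λ=+0.700759
r₁ = λ·B[:,0] = (+0.98146,+0.14133,-0.12948); r₂ = λ·B[:,1] = (-0.12939,+0.98690,+0.09642)
r₃ = r₁×r₂ = (+0.14141,-0.07788,+0.98688); SVD([r₁ r₂ r₃]) → R = UVᵀ:
  R  [+0.98146 -0.12939 +0.14141]
  R  [+0.14133 +0.98689 -0.07788]
  R  [-0.12948 +0.09642 +0.98688]
t = (-0.26263, -0.04987, +0.70076) m
tr R = 2.955238; θ = arccos((tr R − 1)/2) = 0.211967 rad = 12.145°
axis k = ((R−Rᵀ)₃₂, (R−Rᵀ)₁₃, (R−Rᵀ)₂₁) / (2 sinθ) = (+0.414233, +0.643786, +0.643390)
rvec = θ·k = (+0.087804, +0.136461, +0.136378)

rvec=(0.0878, 0.1365, 0.1364) tvec=(-0.2626, -0.0499, 0.7008)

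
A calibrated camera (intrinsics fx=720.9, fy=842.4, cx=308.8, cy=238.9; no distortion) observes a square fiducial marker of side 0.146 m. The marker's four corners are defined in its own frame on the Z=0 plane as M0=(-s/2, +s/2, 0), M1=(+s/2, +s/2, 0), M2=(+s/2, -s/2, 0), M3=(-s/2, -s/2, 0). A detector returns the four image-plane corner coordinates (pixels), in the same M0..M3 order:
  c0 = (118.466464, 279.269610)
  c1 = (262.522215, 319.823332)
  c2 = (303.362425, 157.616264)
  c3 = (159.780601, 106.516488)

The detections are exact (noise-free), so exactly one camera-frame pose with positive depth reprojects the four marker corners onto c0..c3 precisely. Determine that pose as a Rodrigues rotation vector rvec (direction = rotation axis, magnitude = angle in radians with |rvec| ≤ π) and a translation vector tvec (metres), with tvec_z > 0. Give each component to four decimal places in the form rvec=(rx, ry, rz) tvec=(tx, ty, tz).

Intrinsics K: fx=720.9, fy=842.4, cx=308.8, cy=238.9
Marker side s = 0.146 m; corners in marker frame (Z=0):
  M0 = (-0.0730, +0.0730, 0)
  M1 = (+0.0730, +0.0730, 0)
  M2 = (+0.0730, -0.0730, 0)
  M3 = (-0.0730, -0.0730, 0)
Detected image corners:
  c0 = (118.466464, 279.269610) px
  c1 = (262.522215, 319.823332) px
  c2 = (303.362425, 157.616264) px
  c3 = (159.780601, 106.516488) px
Planar DLT: solve 8×8 A·h = b for H (H[2,2]=1):
  H  [+1070.69985 -261.60853 +213.02300]
  H  [+401.20129 +1166.19351 +217.05560]
  H  [+0.40576 +0.09332 +1.00000]
B = K⁻¹H; ‖b₁‖=1.419477, ‖b₂‖=1.419477; λ = 2/(‖b₁‖+‖b₂‖) = 0.704485, sign → tz>0 ⇒ λ=+0.704485
r₁ = λ·B[:,0] = (+0.92387,+0.25445,+0.28585); r₂ = λ·B[:,1] = (-0.28381,+0.95662,+0.06574)
r₃ = r₁×r₂ = (-0.25672,-0.14187,+0.95602); SVD([r₁ r₂ r₃]) → R = UVᵀ:
  R  [+0.92387 -0.28381 -0.25672]
  R  [+0.25445 +0.95662 -0.14187]
  R  [+0.28585 +0.06574 +0.95602]
t = (-0.09360, -0.01827, +0.70448) m
tr R = 2.836513; θ = arccos((tr R − 1)/2) = 0.407141 rad = 23.327°
axis k = ((R−Rᵀ)₃₂, (R−Rᵀ)₁₃, (R−Rᵀ)₂₁) / (2 sinθ) = (+0.262144, -0.685094, +0.679652)
rvec = θ·k = (+0.106730, -0.278930, +0.276714)

rvec=(0.1067, -0.2789, 0.2767) tvec=(-0.0936, -0.0183, 0.7045)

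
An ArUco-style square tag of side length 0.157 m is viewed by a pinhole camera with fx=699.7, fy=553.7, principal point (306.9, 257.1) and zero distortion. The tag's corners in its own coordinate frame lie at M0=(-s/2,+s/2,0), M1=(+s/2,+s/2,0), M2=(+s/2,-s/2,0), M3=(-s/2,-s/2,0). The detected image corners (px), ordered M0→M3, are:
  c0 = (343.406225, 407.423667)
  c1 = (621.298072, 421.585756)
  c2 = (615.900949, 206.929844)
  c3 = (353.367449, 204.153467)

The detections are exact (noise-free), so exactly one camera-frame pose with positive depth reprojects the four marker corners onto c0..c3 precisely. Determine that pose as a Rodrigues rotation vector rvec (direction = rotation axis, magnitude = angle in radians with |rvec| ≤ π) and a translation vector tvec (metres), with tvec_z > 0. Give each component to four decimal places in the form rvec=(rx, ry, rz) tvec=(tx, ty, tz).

rvec=(-0.1558, 0.1367, 0.0375) tvec=(0.1032, 0.0375, 0.4170)

Intrinsics K: fx=699.7, fy=553.7, cx=306.9, cy=257.1
Marker side s = 0.157 m; corners in marker frame (Z=0):
  M0 = (-0.0785, +0.0785, 0)
  M1 = (+0.0785, +0.0785, 0)
  M2 = (+0.0785, -0.0785, 0)
  M3 = (-0.0785, -0.0785, 0)
Detected image corners:
  c0 = (343.406225, 407.423667) px
  c1 = (621.298072, 421.585756) px
  c2 = (615.900949, 206.929844) px
  c3 = (353.367449, 204.153467) px
Planar DLT: solve 8×8 A·h = b for H (H[2,2]=1):
  H  [+1559.05231 -192.20466 +480.00193]
  H  [-50.10343 +1216.92288 +306.92046]
  H  [-0.33226 -0.36483 +1.00000]
B = K⁻¹H; ‖b₁‖=2.397897, ‖b₂‖=2.397897; λ = 2/(‖b₁‖+‖b₂‖) = 0.417032, sign → tz>0 ⇒ λ=+0.417032
r₁ = λ·B[:,0] = (+0.99000,+0.02660,-0.13856); r₂ = λ·B[:,1] = (-0.04782,+0.98720,-0.15215)
r₃ = r₁×r₂ = (+0.13274,+0.15725,+0.97860); SVD([r₁ r₂ r₃]) → R = UVᵀ:
  R  [+0.99000 -0.04782 +0.13274]
  R  [+0.02660 +0.98720 +0.15725]
  R  [-0.13856 -0.15215 +0.97860]
t = (+0.10317, +0.03752, +0.41703) m
tr R = 2.955793; θ = arccos((tr R − 1)/2) = 0.210644 rad = 12.069°
axis k = ((R−Rᵀ)₃₂, (R−Rᵀ)₁₃, (R−Rᵀ)₂₁) / (2 sinθ) = (-0.739869, +0.648783, +0.177977)
rvec = θ·k = (-0.155849, +0.136662, +0.037490)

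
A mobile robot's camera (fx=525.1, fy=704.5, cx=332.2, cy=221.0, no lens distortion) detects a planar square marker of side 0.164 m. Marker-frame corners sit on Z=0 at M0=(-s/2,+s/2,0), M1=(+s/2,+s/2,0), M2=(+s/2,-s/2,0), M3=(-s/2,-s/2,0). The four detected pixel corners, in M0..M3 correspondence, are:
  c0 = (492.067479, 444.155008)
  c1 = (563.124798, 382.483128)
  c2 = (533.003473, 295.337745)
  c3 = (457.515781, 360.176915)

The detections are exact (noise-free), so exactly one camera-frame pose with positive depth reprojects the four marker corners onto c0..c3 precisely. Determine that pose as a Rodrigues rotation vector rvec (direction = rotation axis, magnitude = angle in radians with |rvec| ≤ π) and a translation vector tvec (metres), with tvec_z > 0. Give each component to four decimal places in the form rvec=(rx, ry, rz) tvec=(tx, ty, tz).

Intrinsics K: fx=525.1, fy=704.5, cx=332.2, cy=221.0
Marker side s = 0.164 m; corners in marker frame (Z=0):
  M0 = (-0.0820, +0.0820, 0)
  M1 = (+0.0820, +0.0820, 0)
  M2 = (+0.0820, -0.0820, 0)
  M3 = (-0.0820, -0.0820, 0)
Detected image corners:
  c0 = (492.067479, 444.155008) px
  c1 = (563.124798, 382.483128) px
  c2 = (533.003473, 295.337745) px
  c3 = (457.515781, 360.176915) px
Planar DLT: solve 8×8 A·h = b for H (H[2,2]=1):
  H  [+464.45877 +377.71750 +512.00214]
  H  [-372.33550 +652.58118 +371.68525]
  H  [+0.03533 +0.35310 +1.00000]
B = K⁻¹H; ‖b₁‖=1.017712, ‖b₂‖=1.017712; λ = 2/(‖b₁‖+‖b₂‖) = 0.982596, sign → tz>0 ⇒ λ=+0.982596
r₁ = λ·B[:,0] = (+0.84716,-0.53020,+0.03471); r₂ = λ·B[:,1] = (+0.48731,+0.80135,+0.34695)
r₃ = r₁×r₂ = (-0.21177,-0.27701,+0.93724); SVD([r₁ r₂ r₃]) → R = UVᵀ:
  R  [+0.84716 +0.48731 -0.21177]
  R  [-0.53020 +0.80135 -0.27701]
  R  [+0.03471 +0.34695 +0.93724]
t = (+0.33646, +0.21017, +0.98260) m
tr R = 2.585748; θ = arccos((tr R − 1)/2) = 0.655286 rad = 37.545°
axis k = ((R−Rᵀ)₃₂, (R−Rᵀ)₁₃, (R−Rᵀ)₂₁) / (2 sinθ) = (+0.511956, -0.202235, -0.834866)
rvec = θ·k = (+0.335478, -0.132522, -0.547076)

rvec=(0.3355, -0.1325, -0.5471) tvec=(0.3365, 0.2102, 0.9826)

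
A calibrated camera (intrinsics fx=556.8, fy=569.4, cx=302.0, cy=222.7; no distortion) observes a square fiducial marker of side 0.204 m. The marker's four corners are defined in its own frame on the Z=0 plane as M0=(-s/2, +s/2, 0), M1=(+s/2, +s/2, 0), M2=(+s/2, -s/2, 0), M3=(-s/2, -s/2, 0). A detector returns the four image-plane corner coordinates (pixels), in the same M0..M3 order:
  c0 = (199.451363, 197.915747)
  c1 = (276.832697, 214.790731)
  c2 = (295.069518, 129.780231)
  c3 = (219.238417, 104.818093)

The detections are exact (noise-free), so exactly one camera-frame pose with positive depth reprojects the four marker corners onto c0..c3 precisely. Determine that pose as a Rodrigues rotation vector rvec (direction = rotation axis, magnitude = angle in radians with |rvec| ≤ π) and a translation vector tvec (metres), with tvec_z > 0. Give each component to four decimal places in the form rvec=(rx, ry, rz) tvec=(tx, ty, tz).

Intrinsics K: fx=556.8, fy=569.4, cx=302.0, cy=222.7
Marker side s = 0.204 m; corners in marker frame (Z=0):
  M0 = (-0.1020, +0.1020, 0)
  M1 = (+0.1020, +0.1020, 0)
  M2 = (+0.1020, -0.1020, 0)
  M3 = (-0.1020, -0.1020, 0)
Detected image corners:
  c0 = (199.451363, 197.915747) px
  c1 = (276.832697, 214.790731) px
  c2 = (295.069518, 129.780231) px
  c3 = (219.238417, 104.818093) px
Planar DLT: solve 8×8 A·h = b for H (H[2,2]=1):
  H  [+485.14666 -90.38472 +249.36707]
  H  [+174.15309 +437.36943 +162.34685]
  H  [+0.44265 +0.01066 +1.00000]
B = K⁻¹H; ‖b₁‖=0.782305, ‖b₂‖=0.782305; λ = 2/(‖b₁‖+‖b₂‖) = 1.278274, sign → tz>0 ⇒ λ=+1.278274
r₁ = λ·B[:,0] = (+0.80688,+0.16966,+0.56583); r₂ = λ·B[:,1] = (-0.21489,+0.97654,+0.01362)
r₃ = r₁×r₂ = (-0.55025,-0.13258,+0.82441); SVD([r₁ r₂ r₃]) → R = UVᵀ:
  R  [+0.80688 -0.21489 -0.55025]
  R  [+0.16966 +0.97654 -0.13258]
  R  [+0.56583 +0.01362 +0.82441]
t = (-0.12083, -0.13549, +1.27827) m
tr R = 2.607830; θ = arccos((tr R − 1)/2) = 0.636947 rad = 36.494°
axis k = ((R−Rᵀ)₃₂, (R−Rᵀ)₁₃, (R−Rᵀ)₂₁) / (2 sinθ) = (+0.122917, -0.938283, +0.323291)
rvec = θ·k = (+0.078292, -0.597637, +0.205920)

rvec=(0.0783, -0.5976, 0.2059) tvec=(-0.1208, -0.1355, 1.2783)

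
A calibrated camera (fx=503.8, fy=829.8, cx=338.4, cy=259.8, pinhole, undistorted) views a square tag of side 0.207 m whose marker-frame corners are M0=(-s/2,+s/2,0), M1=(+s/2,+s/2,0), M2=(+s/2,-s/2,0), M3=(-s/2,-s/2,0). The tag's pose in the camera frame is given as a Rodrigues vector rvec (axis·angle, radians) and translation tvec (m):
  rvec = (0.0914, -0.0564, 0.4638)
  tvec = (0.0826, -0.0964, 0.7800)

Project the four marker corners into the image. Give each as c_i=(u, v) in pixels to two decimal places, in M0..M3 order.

Intrinsics K: fx=503.8, fy=829.8, cx=338.4, cy=259.8
Marker side s = 0.207 m; corners in marker frame (Z=0):
  M0 = (-0.1035, +0.1035, 0)
  M1 = (+0.1035, +0.1035, 0)
  M2 = (+0.1035, -0.1035, 0)
  M3 = (-0.1035, -0.1035, 0)
rvec = (0.0914, -0.0564, 0.4638), |rvec| = θ = 0.47607 rad = 27.277°
Rodrigues: sinθ=0.45829, 1−cosθ=0.11120; R = I + sinθ·[k]× + (1−cosθ)·[k]×²:
    [+0.89290 -0.44901 -0.03350]
    [+0.44395 +0.89036 -0.10082]
    [+0.07509 +0.07515 +0.99434]
t = (0.0826, -0.0964, 0.7800) m
M0: Pc = R·M0+t = (-0.05629, -0.05020, +0.78001); u = 503.8·(-0.05629)/0.78001 + 338.4 = 302.0444, v = 829.8·(-0.05020)/0.78001 + 259.8 = 206.3994
M1: Pc = R·M1+t = (+0.12854, +0.04170, +0.79555); u = 503.8·(+0.12854)/0.79555 + 338.4 = 419.8027, v = 829.8·(+0.04170)/0.79555 + 259.8 = 303.2965
M2: Pc = R·M2+t = (+0.22149, -0.14260, +0.77999); u = 503.8·(+0.22149)/0.77999 + 338.4 = 481.4593, v = 829.8·(-0.14260)/0.77999 + 259.8 = 108.0903
M3: Pc = R·M3+t = (+0.03666, -0.23450, +0.76445); u = 503.8·(+0.03666)/0.76445 + 338.4 = 362.5583, v = 829.8·(-0.23450)/0.76445 + 259.8 = 5.2521

c0=(302.04, 206.40) c1=(419.80, 303.30) c2=(481.46, 108.09) c3=(362.56, 5.25)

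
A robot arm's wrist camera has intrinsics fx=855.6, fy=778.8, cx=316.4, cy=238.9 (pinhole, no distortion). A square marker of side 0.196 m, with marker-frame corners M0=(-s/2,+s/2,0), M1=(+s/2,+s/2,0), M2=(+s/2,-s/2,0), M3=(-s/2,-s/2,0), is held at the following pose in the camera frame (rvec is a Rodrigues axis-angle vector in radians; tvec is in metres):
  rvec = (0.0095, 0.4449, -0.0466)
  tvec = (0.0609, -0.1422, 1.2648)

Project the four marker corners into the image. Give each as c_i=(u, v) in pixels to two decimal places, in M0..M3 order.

c0=(301.45, 215.01) c1=(424.09, 207.99) c2=(417.61, 83.29) c3=(295.40, 98.36)

Intrinsics K: fx=855.6, fy=778.8, cx=316.4, cy=238.9
Marker side s = 0.196 m; corners in marker frame (Z=0):
  M0 = (-0.0980, +0.0980, 0)
  M1 = (+0.0980, +0.0980, 0)
  M2 = (+0.0980, -0.0980, 0)
  M3 = (-0.0980, -0.0980, 0)
rvec = (0.0095, 0.4449, -0.0466), |rvec| = θ = 0.44743 rad = 25.636°
Rodrigues: sinθ=0.43265, 1−cosθ=0.09844; R = I + sinθ·[k]× + (1−cosθ)·[k]×²:
    [+0.90160 +0.04714 +0.42999]
    [-0.04298 +0.99889 -0.01938]
    [-0.43042 -0.00101 +0.90263]
t = (0.0609, -0.1422, 1.2648) m
M0: Pc = R·M0+t = (-0.02284, -0.04010, +1.30688); u = 855.6·(-0.02284)/1.30688 + 316.4 = 301.4485, v = 778.8·(-0.04010)/1.30688 + 238.9 = 215.0055
M1: Pc = R·M1+t = (+0.15388, -0.04852, +1.22252); u = 855.6·(+0.15388)/1.22252 + 316.4 = 424.0931, v = 778.8·(-0.04852)/1.22252 + 238.9 = 207.9898
M2: Pc = R·M2+t = (+0.14464, -0.24430, +1.22272); u = 855.6·(+0.14464)/1.22272 + 316.4 = 417.6106, v = 778.8·(-0.24430)/1.22272 + 238.9 = 83.2930
M3: Pc = R·M3+t = (-0.03208, -0.23588, +1.30708); u = 855.6·(-0.03208)/1.30708 + 316.4 = 295.4029, v = 778.8·(-0.23588)/1.30708 + 238.9 = 98.3559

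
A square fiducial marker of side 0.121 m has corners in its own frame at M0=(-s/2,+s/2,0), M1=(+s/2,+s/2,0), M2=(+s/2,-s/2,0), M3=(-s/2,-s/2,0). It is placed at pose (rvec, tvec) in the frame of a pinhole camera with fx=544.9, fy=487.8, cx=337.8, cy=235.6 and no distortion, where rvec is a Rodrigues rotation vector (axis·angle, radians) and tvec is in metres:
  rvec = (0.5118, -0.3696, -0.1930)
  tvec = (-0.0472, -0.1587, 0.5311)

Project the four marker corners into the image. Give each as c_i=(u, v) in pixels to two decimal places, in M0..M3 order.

c0=(240.35, 154.40) c1=(350.54, 131.88) c2=(340.85, 22.05) c3=(215.85, 39.30)

Intrinsics K: fx=544.9, fy=487.8, cx=337.8, cy=235.6
Marker side s = 0.121 m; corners in marker frame (Z=0):
  M0 = (-0.0605, +0.0605, 0)
  M1 = (+0.0605, +0.0605, 0)
  M2 = (+0.0605, -0.0605, 0)
  M3 = (-0.0605, -0.0605, 0)
rvec = (0.5118, -0.3696, -0.1930), |rvec| = θ = 0.66015 rad = 37.824°
Rodrigues: sinθ=0.61323, 1−cosθ=0.21010; R = I + sinθ·[k]× + (1−cosθ)·[k]×²:
    [+0.91618 +0.08809 -0.39096]
    [-0.27048 +0.85576 -0.44104]
    [+0.29571 +0.50982 +0.80786]
t = (-0.0472, -0.1587, 0.5311) m
M0: Pc = R·M0+t = (-0.09730, -0.09056, +0.54405); u = 544.9·(-0.09730)/0.54405 + 337.8 = 240.3488, v = 487.8·(-0.09056)/0.54405 + 235.6 = 154.4014
M1: Pc = R·M1+t = (+0.01356, -0.12329, +0.57983); u = 544.9·(+0.01356)/0.57983 + 337.8 = 350.5417, v = 487.8·(-0.12329)/0.57983 + 235.6 = 131.8788
M2: Pc = R·M2+t = (+0.00290, -0.22684, +0.51815); u = 544.9·(+0.00290)/0.51815 + 337.8 = 340.8495, v = 487.8·(-0.22684)/0.51815 + 235.6 = 22.0478
M3: Pc = R·M3+t = (-0.10796, -0.19411, +0.48237); u = 544.9·(-0.10796)/0.48237 + 337.8 = 215.8455, v = 487.8·(-0.19411)/0.48237 + 235.6 = 39.3036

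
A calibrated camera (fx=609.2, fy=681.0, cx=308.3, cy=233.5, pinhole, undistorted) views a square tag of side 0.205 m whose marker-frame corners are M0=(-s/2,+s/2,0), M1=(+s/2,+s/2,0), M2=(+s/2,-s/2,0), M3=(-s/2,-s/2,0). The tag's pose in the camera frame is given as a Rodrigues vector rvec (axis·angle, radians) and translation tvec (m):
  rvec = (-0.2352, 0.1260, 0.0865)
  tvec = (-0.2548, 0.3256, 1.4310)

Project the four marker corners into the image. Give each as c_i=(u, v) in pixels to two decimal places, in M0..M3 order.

Intrinsics K: fx=609.2, fy=681.0, cx=308.3, cy=233.5
Marker side s = 0.205 m; corners in marker frame (Z=0):
  M0 = (-0.1025, +0.1025, 0)
  M1 = (+0.1025, +0.1025, 0)
  M2 = (+0.1025, -0.1025, 0)
  M3 = (-0.1025, -0.1025, 0)
rvec = (-0.2352, 0.1260, 0.0865), |rvec| = θ = 0.28049 rad = 16.071°
Rodrigues: sinθ=0.27683, 1−cosθ=0.03908; R = I + sinθ·[k]× + (1−cosθ)·[k]×²:
    [+0.98840 -0.10009 +0.11425]
    [+0.07065 +0.96880 +0.23754]
    [-0.13446 -0.22671 +0.96464]
t = (-0.2548, 0.3256, 1.4310) m
M0: Pc = R·M0+t = (-0.36637, +0.41766, +1.42154); u = 609.2·(-0.36637)/1.42154 + 308.3 = 151.2928, v = 681.0·(+0.41766)/1.42154 + 233.5 = 433.5832
M1: Pc = R·M1+t = (-0.16375, +0.43214, +1.39398); u = 609.2·(-0.16375)/1.39398 + 308.3 = 236.7382, v = 681.0·(+0.43214)/1.39398 + 233.5 = 444.6151
M2: Pc = R·M2+t = (-0.14323, +0.23354, +1.44046); u = 609.2·(-0.14323)/1.44046 + 308.3 = 247.7250, v = 681.0·(+0.23354)/1.44046 + 233.5 = 343.9096
M3: Pc = R·M3+t = (-0.34585, +0.21906, +1.46802); u = 609.2·(-0.34585)/1.46802 + 308.3 = 164.7784, v = 681.0·(+0.21906)/1.46802 + 233.5 = 335.1179

c0=(151.29, 433.58) c1=(236.74, 444.62) c2=(247.72, 343.91) c3=(164.78, 335.12)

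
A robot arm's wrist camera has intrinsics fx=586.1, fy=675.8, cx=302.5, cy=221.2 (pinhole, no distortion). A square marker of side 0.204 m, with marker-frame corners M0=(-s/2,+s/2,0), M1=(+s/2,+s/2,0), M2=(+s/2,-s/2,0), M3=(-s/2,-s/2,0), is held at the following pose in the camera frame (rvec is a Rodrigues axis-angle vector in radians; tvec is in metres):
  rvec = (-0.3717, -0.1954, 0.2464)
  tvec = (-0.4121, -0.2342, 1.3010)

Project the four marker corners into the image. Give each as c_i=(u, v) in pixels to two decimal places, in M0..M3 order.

Intrinsics K: fx=586.1, fy=675.8, cx=302.5, cy=221.2
Marker side s = 0.204 m; corners in marker frame (Z=0):
  M0 = (-0.1020, +0.1020, 0)
  M1 = (+0.1020, +0.1020, 0)
  M2 = (+0.1020, -0.1020, 0)
  M3 = (-0.1020, -0.1020, 0)
rvec = (-0.3717, -0.1954, 0.2464), |rvec| = θ = 0.48688 rad = 27.896°
Rodrigues: sinθ=0.46787, 1−cosθ=0.11620; R = I + sinθ·[k]× + (1−cosθ)·[k]×²:
    [+0.95152 -0.20118 -0.23267]
    [+0.27238 +0.90251 +0.33359]
    [+0.14287 -0.38079 +0.91356]
t = (-0.4121, -0.2342, 1.3010) m
M0: Pc = R·M0+t = (-0.52968, -0.16993, +1.24759); u = 586.1·(-0.52968)/1.24759 + 302.5 = 53.6654, v = 675.8·(-0.16993)/1.24759 + 221.2 = 129.1530
M1: Pc = R·M1+t = (-0.33556, -0.11436, +1.27673); u = 586.1·(-0.33556)/1.27673 + 302.5 = 148.4548, v = 675.8·(-0.11436)/1.27673 + 221.2 = 160.6666
M2: Pc = R·M2+t = (-0.29452, -0.29847, +1.35441); u = 586.1·(-0.29452)/1.35441 + 302.5 = 175.0493, v = 675.8·(-0.29847)/1.35441 + 221.2 = 72.2735
M3: Pc = R·M3+t = (-0.48864, -0.35404, +1.32527); u = 586.1·(-0.48864)/1.32527 + 302.5 = 86.4008, v = 675.8·(-0.35404)/1.32527 + 221.2 = 40.6630

c0=(53.67, 129.15) c1=(148.45, 160.67) c2=(175.05, 72.27) c3=(86.40, 40.66)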